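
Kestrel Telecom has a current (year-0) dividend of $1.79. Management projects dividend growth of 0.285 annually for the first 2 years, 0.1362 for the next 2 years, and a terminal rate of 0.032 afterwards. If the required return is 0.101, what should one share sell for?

$48.48

Three-stage DDM. Project D₁…D_4; terminal Gordon value at t=4 with g = 0.032; discount at r = 0.101.
D_1 = 2.3001
D_2 = 2.9557
D_3 = 3.3583
D_4 = 3.8157
TV_4 = 3.9378/(0.101−0.032) = 57.0689
P₀ = Σ Dₜ/(1+r)ᵗ + TV_4/(1+r)^4 = 48.4778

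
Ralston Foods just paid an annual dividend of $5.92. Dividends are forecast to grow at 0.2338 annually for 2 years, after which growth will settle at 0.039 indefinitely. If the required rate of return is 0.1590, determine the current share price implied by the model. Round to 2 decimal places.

Two-stage DDM. Project D₁…D_2 at 0.2338, terminal growth 0.039, discount at r = 0.159.
D_1 = 7.3041
D_2 = 9.0118
Terminal value at t=2: TV = D_3/(r−g) = 9.3633/(0.159−0.039) = 78.0271
P₀ = 7.3041/(1+0.159)^1 + 9.0118/(1+0.159)^2 + 78.0271/(1+0.159)^2 = 71.0978

$71.10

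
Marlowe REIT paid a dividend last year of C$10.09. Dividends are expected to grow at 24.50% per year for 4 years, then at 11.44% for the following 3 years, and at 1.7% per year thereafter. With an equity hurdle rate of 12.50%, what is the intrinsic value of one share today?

C$235.41

Three-stage DDM. Project D₁…D_7; terminal Gordon value at t=7 with g = 0.017; discount at r = 0.125.
D_1 = 12.5621
D_2 = 15.6398
D_3 = 19.4715
D_4 = 24.2420
D_5 = 27.0153
D_6 = 30.1058
D_7 = 33.5500
TV_7 = 34.1203/(0.125−0.017) = 315.9287
P₀ = Σ Dₜ/(1+r)ᵗ + TV_7/(1+r)^7 = 235.4083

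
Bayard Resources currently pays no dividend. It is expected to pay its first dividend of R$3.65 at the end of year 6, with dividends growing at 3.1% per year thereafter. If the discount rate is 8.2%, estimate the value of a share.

Deferred-dividend DDM. At t=5 the remaining stream is a growing perpetuity with first payment D_6 = 3.65.
V_5 = D_6/(r−g) = 3.65/(0.082−0.031) = 71.5686
P₀ = V_5/(1+r)^5 = 71.5686/(1+0.082)^5 = 48.2599

R$48.26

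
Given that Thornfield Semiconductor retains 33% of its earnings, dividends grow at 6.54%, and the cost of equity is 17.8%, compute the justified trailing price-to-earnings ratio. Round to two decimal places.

6.34

Payout ratio b = 1 − 0.33 = 0.67.
Justified trailing P/E = b(1+g)/(r−g) = 0.67×(1+0.0654)/(0.178−0.0654) = 6.3394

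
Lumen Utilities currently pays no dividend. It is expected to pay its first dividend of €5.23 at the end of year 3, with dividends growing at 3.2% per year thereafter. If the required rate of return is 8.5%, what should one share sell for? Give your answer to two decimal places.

€83.82

Deferred-dividend DDM. At t=2 the remaining stream is a growing perpetuity with first payment D_3 = 5.23.
V_2 = D_3/(r−g) = 5.23/(0.085−0.032) = 98.6792
P₀ = V_2/(1+r)^2 = 98.6792/(1+0.085)^2 = 83.8236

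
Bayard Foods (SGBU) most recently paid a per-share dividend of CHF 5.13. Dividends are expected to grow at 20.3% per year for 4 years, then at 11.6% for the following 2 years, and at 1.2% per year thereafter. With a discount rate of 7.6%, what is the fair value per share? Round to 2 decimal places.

Three-stage DDM. Project D₁…D_6; terminal Gordon value at t=6 with g = 0.012; discount at r = 0.076.
D_1 = 6.1714
D_2 = 7.4242
D_3 = 8.9313
D_4 = 10.7443
D_5 = 11.9907
D_6 = 13.3816
TV_6 = 13.5422/(0.076−0.012) = 211.5967
P₀ = Σ Dₜ/(1+r)ᵗ + TV_6/(1+r)^6 = 180.6125

CHF 180.61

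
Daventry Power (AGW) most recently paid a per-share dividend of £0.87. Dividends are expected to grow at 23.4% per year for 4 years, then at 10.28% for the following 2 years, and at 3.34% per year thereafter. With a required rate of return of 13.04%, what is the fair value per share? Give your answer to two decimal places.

Three-stage DDM. Project D₁…D_6; terminal Gordon value at t=6 with g = 0.0334; discount at r = 0.1304.
D_1 = 1.0736
D_2 = 1.3248
D_3 = 1.6348
D_4 = 2.0173
D_5 = 2.2247
D_6 = 2.4534
TV_6 = 2.5354/(0.1304−0.0334) = 26.1379
P₀ = Σ Dₜ/(1+r)ᵗ + TV_6/(1+r)^6 = 19.2630

£19.26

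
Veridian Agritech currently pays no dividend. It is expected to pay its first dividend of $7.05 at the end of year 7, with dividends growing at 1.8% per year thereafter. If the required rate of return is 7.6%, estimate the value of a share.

$78.32

Deferred-dividend DDM. At t=6 the remaining stream is a growing perpetuity with first payment D_7 = 7.05.
V_6 = D_7/(r−g) = 7.05/(0.076−0.018) = 121.5517
P₀ = V_6/(1+r)^6 = 121.5517/(1+0.076)^6 = 78.3227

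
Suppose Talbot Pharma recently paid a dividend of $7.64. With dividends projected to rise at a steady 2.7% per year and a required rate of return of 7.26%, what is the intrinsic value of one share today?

Gordon growth model: P₀ = D₁/(r − g). D₁ = 7.64 × (1 + 0.027) = 7.8463.
P₀ = 7.8463 / (0.0726 − 0.027) = 7.8463 / 0.0456 = 172.0675

$172.07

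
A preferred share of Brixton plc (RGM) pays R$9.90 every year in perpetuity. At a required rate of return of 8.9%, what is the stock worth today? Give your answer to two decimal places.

R$111.24

Zero-growth DDM (perpetuity): P₀ = D/r = 9.90 / 0.089 = 111.2360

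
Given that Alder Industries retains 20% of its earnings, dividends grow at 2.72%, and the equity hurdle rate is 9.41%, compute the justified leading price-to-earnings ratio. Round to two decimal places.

Payout ratio b = 1 − 0.20 = 0.80.
Justified leading P/E = b/(r−g) = 0.80/(0.0941−0.0272) = 11.9581

11.96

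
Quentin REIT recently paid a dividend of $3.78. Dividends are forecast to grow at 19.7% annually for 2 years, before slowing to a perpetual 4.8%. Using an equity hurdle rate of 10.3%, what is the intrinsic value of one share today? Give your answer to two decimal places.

Two-stage DDM. Project D₁…D_2 at 0.197, terminal growth 0.048, discount at r = 0.103.
D_1 = 4.5247
D_2 = 5.4160
Terminal value at t=2: TV = D_3/(r−g) = 5.6760/(0.103−0.048) = 103.1998
P₀ = 4.5247/(1+0.103)^1 + 5.4160/(1+0.103)^2 + 103.1998/(1+0.103)^2 = 93.3796

$93.38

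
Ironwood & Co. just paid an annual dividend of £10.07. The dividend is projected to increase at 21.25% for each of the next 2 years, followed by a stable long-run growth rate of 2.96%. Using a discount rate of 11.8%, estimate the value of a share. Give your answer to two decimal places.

Two-stage DDM. Project D₁…D_2 at 0.2125, terminal growth 0.0296, discount at r = 0.118.
D_1 = 12.2099
D_2 = 14.8045
Terminal value at t=2: TV = D_3/(r−g) = 15.2427/(0.118−0.0296) = 172.4286
P₀ = 12.2099/(1+0.118)^1 + 14.8045/(1+0.118)^2 + 172.4286/(1+0.118)^2 = 160.7167

£160.72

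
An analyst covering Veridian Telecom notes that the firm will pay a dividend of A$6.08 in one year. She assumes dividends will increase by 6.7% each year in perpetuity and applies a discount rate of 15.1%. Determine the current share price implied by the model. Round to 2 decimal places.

Gordon growth model: P₀ = D₁/(r − g), with D₁ = 6.08 given directly.
P₀ = 6.0800 / (0.151 − 0.067) = 6.0800 / 0.084 = 72.3810

A$72.38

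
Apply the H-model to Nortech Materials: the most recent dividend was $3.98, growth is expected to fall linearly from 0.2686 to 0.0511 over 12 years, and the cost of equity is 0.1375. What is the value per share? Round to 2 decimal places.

H-model: P₀ = D₀[(1+g_L) + H(g_S−g_L)]/(r−g_L), with H = 12/2 = 6.
P₀ = 3.98 × [(1+0.0511) + 6×(0.2686−0.0511)] / (0.1375−0.0511)
   = 3.98 × 2.3561 / 0.0864 = 108.5333

$108.53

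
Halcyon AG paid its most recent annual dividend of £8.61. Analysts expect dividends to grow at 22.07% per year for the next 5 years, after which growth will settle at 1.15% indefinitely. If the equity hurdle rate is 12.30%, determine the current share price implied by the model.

Two-stage DDM. Project D₁…D_5 at 0.2207, terminal growth 0.0115, discount at r = 0.123.
D_1 = 10.5102
D_2 = 12.8298
D_3 = 15.6614
D_4 = 19.1178
D_5 = 23.3372
Terminal value at t=5: TV = D_6/(r−g) = 23.6055/(0.123−0.0115) = 211.7088
P₀ = 10.5102/(1+0.123)^1 + 12.8298/(1+0.123)^2 + 15.6614/(1+0.123)^3 + 19.1178/(1+0.123)^4 + 23.3372/(1+0.123)^5 + 211.7088/(1+0.123)^5 = 174.2106

£174.21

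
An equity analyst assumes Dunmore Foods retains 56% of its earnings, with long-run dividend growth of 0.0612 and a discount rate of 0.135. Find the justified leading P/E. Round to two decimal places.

Payout ratio b = 1 − 0.56 = 0.44.
Justified leading P/E = b/(r−g) = 0.44/(0.135−0.0612) = 5.9621

5.96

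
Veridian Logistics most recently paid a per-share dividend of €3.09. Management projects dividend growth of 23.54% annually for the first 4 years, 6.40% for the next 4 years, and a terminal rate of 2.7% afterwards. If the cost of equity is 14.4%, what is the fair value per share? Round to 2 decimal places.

€56.70

Three-stage DDM. Project D₁…D_8; terminal Gordon value at t=8 with g = 0.027; discount at r = 0.144.
D_1 = 3.8174
D_2 = 4.7160
D_3 = 5.8261
D_4 = 7.1976
D_5 = 7.6583
D_6 = 8.1484
D_7 = 8.6699
D_8 = 9.2248
TV_8 = 9.4738/(0.144−0.027) = 80.9729
P₀ = Σ Dₜ/(1+r)ᵗ + TV_8/(1+r)^8 = 56.7043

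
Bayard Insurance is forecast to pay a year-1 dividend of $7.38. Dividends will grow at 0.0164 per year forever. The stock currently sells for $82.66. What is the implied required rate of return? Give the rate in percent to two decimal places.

10.57%

Rearranging the constant-growth DDM: r = D₁/P₀ + g.
r = 7.3800 / 82.66 + 0.0164 = 0.08928 + 0.0164 = 0.10568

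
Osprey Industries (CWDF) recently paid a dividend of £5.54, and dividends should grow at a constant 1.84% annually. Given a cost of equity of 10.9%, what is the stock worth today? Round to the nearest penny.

£62.27

Gordon growth model: P₀ = D₁/(r − g). D₁ = 5.54 × (1 + 0.0184) = 5.6419.
P₀ = 5.6419 / (0.109 − 0.0184) = 5.6419 / 0.0906 = 62.2730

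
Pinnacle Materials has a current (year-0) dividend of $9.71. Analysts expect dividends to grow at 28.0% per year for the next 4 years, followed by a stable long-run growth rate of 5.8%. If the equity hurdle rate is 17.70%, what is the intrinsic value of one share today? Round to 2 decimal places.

$168.87

Two-stage DDM. Project D₁…D_4 at 0.28, terminal growth 0.058, discount at r = 0.177.
D_1 = 12.4288
D_2 = 15.9089
D_3 = 20.3633
D_4 = 26.0651
Terminal value at t=4: TV = D_5/(r−g) = 27.5769/(0.177−0.058) = 231.7383
P₀ = 12.4288/(1+0.177)^1 + 15.9089/(1+0.177)^2 + 20.3633/(1+0.177)^3 + 26.0651/(1+0.177)^4 + 231.7383/(1+0.177)^4 = 168.8653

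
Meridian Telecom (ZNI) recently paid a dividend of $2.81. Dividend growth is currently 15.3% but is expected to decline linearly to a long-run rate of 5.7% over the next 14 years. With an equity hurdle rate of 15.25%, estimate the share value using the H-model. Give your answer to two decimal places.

$50.87

H-model: P₀ = D₀[(1+g_L) + H(g_S−g_L)]/(r−g_L), with H = 14/2 = 7.
P₀ = 2.81 × [(1+0.057) + 7×(0.153−0.057)] / (0.1525−0.057)
   = 2.81 × 1.7290 / 0.0955 = 50.8742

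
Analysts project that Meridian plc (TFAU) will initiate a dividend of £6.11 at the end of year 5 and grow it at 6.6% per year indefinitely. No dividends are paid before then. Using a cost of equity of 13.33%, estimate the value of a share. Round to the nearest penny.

Deferred-dividend DDM. At t=4 the remaining stream is a growing perpetuity with first payment D_5 = 6.11.
V_4 = D_5/(r−g) = 6.11/(0.1333−0.066) = 90.7875
P₀ = V_4/(1+r)^4 = 90.7875/(1+0.1333)^4 = 55.0360

£55.04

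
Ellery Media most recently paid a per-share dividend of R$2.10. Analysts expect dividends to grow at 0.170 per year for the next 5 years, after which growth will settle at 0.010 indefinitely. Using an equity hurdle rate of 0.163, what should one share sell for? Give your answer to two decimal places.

Two-stage DDM. Project D₁…D_5 at 0.17, terminal growth 0.01, discount at r = 0.163.
D_1 = 2.4570
D_2 = 2.8747
D_3 = 3.3634
D_4 = 3.9352
D_5 = 4.6041
Terminal value at t=5: TV = D_6/(r−g) = 4.6502/(0.163−0.01) = 30.3933
P₀ = 2.4570/(1+0.163)^1 + 2.8747/(1+0.163)^2 + 3.3634/(1+0.163)^3 + 3.9352/(1+0.163)^4 + 4.6041/(1+0.163)^5 + 30.3933/(1+0.163)^5 = 24.9761

R$24.98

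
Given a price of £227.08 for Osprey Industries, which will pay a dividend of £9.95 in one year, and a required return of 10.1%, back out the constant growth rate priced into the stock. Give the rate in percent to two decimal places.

5.72%

From P₀ = D₁/(r − g), the implied growth is g = r − D₁/P₀.
g = 0.101 − 9.95/227.08 = 0.101 − 0.04382 = 0.05718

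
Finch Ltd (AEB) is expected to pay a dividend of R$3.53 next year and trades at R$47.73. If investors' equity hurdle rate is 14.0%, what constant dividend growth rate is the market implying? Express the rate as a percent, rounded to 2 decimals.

From P₀ = D₁/(r − g), the implied growth is g = r − D₁/P₀.
g = 0.14 − 3.53/47.73 = 0.14 − 0.07396 = 0.06604

6.60%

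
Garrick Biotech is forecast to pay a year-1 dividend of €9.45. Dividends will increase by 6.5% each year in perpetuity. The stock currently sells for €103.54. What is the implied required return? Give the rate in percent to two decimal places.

Rearranging the constant-growth DDM: r = D₁/P₀ + g.
r = 9.4500 / 103.54 + 0.065 = 0.09127 + 0.065 = 0.15627

15.63%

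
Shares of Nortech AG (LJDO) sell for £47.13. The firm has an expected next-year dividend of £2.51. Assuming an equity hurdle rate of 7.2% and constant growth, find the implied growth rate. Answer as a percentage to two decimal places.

1.87%

From P₀ = D₁/(r − g), the implied growth is g = r − D₁/P₀.
g = 0.072 − 2.51/47.13 = 0.072 − 0.05326 = 0.01874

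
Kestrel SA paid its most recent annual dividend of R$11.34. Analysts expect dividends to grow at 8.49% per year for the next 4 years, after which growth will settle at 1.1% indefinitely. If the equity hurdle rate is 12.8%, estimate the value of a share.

R$125.04

Two-stage DDM. Project D₁…D_4 at 0.0849, terminal growth 0.011, discount at r = 0.128.
D_1 = 12.3028
D_2 = 13.3473
D_3 = 14.4805
D_4 = 15.7098
Terminal value at t=4: TV = D_5/(r−g) = 15.8827/(0.128−0.011) = 135.7492
P₀ = 12.3028/(1+0.128)^1 + 13.3473/(1+0.128)^2 + 14.4805/(1+0.128)^3 + 15.7098/(1+0.128)^4 + 135.7492/(1+0.128)^4 = 125.0391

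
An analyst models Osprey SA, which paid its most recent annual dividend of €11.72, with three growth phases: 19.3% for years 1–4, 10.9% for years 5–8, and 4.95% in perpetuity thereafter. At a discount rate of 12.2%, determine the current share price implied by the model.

Three-stage DDM. Project D₁…D_8; terminal Gordon value at t=8 with g = 0.0495; discount at r = 0.122.
D_1 = 13.9820
D_2 = 16.6805
D_3 = 19.8998
D_4 = 23.7405
D_5 = 26.3282
D_6 = 29.1980
D_7 = 32.3805
D_8 = 35.9100
TV_8 = 37.6876/(0.122−0.0495) = 519.8284
P₀ = Σ Dₜ/(1+r)ᵗ + TV_8/(1+r)^8 = 319.9606

€319.96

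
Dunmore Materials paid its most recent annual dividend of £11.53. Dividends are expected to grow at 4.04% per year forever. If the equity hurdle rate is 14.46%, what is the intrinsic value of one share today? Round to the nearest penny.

Gordon growth model: P₀ = D₁/(r − g). D₁ = 11.53 × (1 + 0.0404) = 11.9958.
P₀ = 11.9958 / (0.1446 − 0.0404) = 11.9958 / 0.1042 = 115.1230

£115.12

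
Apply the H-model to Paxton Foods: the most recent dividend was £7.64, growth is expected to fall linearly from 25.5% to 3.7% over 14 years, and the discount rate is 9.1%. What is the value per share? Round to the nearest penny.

£362.62

H-model: P₀ = D₀[(1+g_L) + H(g_S−g_L)]/(r−g_L), with H = 14/2 = 7.
P₀ = 7.64 × [(1+0.037) + 7×(0.255−0.037)] / (0.091−0.037)
   = 7.64 × 2.5630 / 0.054 = 362.6170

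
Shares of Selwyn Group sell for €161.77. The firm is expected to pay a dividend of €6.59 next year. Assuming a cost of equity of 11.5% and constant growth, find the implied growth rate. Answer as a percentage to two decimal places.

From P₀ = D₁/(r − g), the implied growth is g = r − D₁/P₀.
g = 0.115 − 6.59/161.77 = 0.115 − 0.04074 = 0.07426

7.43%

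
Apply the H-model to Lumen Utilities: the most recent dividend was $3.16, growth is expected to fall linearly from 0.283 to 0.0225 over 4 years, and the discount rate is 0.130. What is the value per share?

H-model: P₀ = D₀[(1+g_L) + H(g_S−g_L)]/(r−g_L), with H = 4/2 = 2.
P₀ = 3.16 × [(1+0.0225) + 2×(0.283−0.0225)] / (0.13−0.0225)
   = 3.16 × 1.5435 / 0.1075 = 45.3717

$45.37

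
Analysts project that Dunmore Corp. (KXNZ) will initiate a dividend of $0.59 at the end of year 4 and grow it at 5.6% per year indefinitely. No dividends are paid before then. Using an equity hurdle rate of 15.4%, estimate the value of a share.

Deferred-dividend DDM. At t=3 the remaining stream is a growing perpetuity with first payment D_4 = 0.59.
V_3 = D_4/(r−g) = 0.59/(0.154−0.056) = 6.0204
P₀ = V_3/(1+r)^3 = 6.0204/(1+0.154)^3 = 3.9175

$3.92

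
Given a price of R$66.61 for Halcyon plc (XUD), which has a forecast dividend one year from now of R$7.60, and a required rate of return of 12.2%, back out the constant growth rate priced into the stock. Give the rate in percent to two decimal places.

0.79%

From P₀ = D₁/(r − g), the implied growth is g = r − D₁/P₀.
g = 0.122 − 7.60/66.61 = 0.122 − 0.11410 = 0.00790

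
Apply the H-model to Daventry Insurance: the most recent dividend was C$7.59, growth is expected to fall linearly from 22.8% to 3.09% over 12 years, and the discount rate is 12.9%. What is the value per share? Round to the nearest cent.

H-model: P₀ = D₀[(1+g_L) + H(g_S−g_L)]/(r−g_L), with H = 12/2 = 6.
P₀ = 7.59 × [(1+0.0309) + 6×(0.228−0.0309)] / (0.129−0.0309)
   = 7.59 × 2.2135 / 0.0981 = 171.2586

C$171.26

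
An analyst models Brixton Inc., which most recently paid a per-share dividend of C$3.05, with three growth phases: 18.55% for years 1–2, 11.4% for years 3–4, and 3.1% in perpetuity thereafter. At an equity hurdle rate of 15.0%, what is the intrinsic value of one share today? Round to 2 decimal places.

C$38.92

Three-stage DDM. Project D₁…D_4; terminal Gordon value at t=4 with g = 0.031; discount at r = 0.15.
D_1 = 3.6158
D_2 = 4.2865
D_3 = 4.7752
D_4 = 5.3195
TV_4 = 5.4844/(0.15−0.031) = 46.0877
P₀ = Σ Dₜ/(1+r)ᵗ + TV_4/(1+r)^4 = 38.9174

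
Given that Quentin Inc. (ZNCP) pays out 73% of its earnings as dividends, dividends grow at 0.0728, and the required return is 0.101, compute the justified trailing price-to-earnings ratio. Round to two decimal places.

Justified trailing P/E = b(1+g)/(r−g) = 0.73×(1+0.0728)/(0.101−0.0728) = 27.7711

27.77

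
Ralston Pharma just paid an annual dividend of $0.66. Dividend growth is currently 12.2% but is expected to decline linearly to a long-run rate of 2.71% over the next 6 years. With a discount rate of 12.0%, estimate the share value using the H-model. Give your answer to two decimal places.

H-model: P₀ = D₀[(1+g_L) + H(g_S−g_L)]/(r−g_L), with H = 6/2 = 3.
P₀ = 0.66 × [(1+0.0271) + 3×(0.122−0.0271)] / (0.12−0.0271)
   = 0.66 × 1.3118 / 0.0929 = 9.3196

$9.32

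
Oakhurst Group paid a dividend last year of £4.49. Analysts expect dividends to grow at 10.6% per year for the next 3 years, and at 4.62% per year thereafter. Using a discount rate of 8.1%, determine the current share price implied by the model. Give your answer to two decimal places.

£158.67

Two-stage DDM. Project D₁…D_3 at 0.106, terminal growth 0.0462, discount at r = 0.081.
D_1 = 4.9659
D_2 = 5.4923
D_3 = 6.0745
Terminal value at t=3: TV = D_4/(r−g) = 6.3552/(0.081−0.0462) = 182.6195
P₀ = 4.9659/(1+0.081)^1 + 5.4923/(1+0.081)^2 + 6.0745/(1+0.081)^3 + 182.6195/(1+0.081)^3 = 158.6700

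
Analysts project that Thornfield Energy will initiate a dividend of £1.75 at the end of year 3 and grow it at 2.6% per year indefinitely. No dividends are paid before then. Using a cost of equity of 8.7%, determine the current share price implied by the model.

£24.28

Deferred-dividend DDM. At t=2 the remaining stream is a growing perpetuity with first payment D_3 = 1.75.
V_2 = D_3/(r−g) = 1.75/(0.087−0.026) = 28.6885
P₀ = V_2/(1+r)^2 = 28.6885/(1+0.087)^2 = 24.2800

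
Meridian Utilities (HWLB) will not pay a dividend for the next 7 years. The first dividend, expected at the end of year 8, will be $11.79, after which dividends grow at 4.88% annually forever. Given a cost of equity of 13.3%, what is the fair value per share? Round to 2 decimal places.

$58.42

Deferred-dividend DDM. At t=7 the remaining stream is a growing perpetuity with first payment D_8 = 11.79.
V_7 = D_8/(r−g) = 11.79/(0.133−0.0488) = 140.0238
P₀ = V_7/(1+r)^7 = 140.0238/(1+0.133)^7 = 58.4241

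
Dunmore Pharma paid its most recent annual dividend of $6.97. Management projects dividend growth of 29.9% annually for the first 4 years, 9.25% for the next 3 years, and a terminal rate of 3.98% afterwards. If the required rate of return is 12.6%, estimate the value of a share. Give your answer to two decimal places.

Three-stage DDM. Project D₁…D_7; terminal Gordon value at t=7 with g = 0.0398; discount at r = 0.126.
D_1 = 9.0540
D_2 = 11.7612
D_3 = 15.2778
D_4 = 19.8458
D_5 = 21.6816
D_6 = 23.6871
D_7 = 25.8782
TV_7 = 26.9081/(0.126−0.0398) = 312.1593
P₀ = Σ Dₜ/(1+r)ᵗ + TV_7/(1+r)^7 = 211.2626

$211.26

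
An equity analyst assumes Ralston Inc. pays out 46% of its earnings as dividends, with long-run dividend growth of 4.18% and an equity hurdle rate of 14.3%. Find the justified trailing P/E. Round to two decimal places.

4.74

Justified trailing P/E = b(1+g)/(r−g) = 0.46×(1+0.0418)/(0.143−0.0418) = 4.7355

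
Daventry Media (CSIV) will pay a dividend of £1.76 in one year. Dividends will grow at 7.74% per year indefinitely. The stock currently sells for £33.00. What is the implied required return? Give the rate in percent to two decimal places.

13.07%

Rearranging the constant-growth DDM: r = D₁/P₀ + g.
r = 1.7600 / 33.00 + 0.0774 = 0.05333 + 0.0774 = 0.13073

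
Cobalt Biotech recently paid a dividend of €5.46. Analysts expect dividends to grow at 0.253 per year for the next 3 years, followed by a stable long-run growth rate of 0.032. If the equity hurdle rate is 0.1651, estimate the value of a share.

€71.64

Two-stage DDM. Project D₁…D_3 at 0.253, terminal growth 0.032, discount at r = 0.1651.
D_1 = 6.8414
D_2 = 8.5722
D_3 = 10.7410
Terminal value at t=3: TV = D_4/(r−g) = 11.0847/(0.1651−0.032) = 83.2813
P₀ = 6.8414/(1+0.1651)^1 + 8.5722/(1+0.1651)^2 + 10.7410/(1+0.1651)^3 + 83.2813/(1+0.1651)^3 = 71.6354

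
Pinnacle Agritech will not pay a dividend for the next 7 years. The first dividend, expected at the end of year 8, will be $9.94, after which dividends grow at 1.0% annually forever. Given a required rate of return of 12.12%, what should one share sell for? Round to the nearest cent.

$40.13

Deferred-dividend DDM. At t=7 the remaining stream is a growing perpetuity with first payment D_8 = 9.94.
V_7 = D_8/(r−g) = 9.94/(0.1212−0.01) = 89.3885
P₀ = V_7/(1+r)^7 = 89.3885/(1+0.1212)^7 = 40.1328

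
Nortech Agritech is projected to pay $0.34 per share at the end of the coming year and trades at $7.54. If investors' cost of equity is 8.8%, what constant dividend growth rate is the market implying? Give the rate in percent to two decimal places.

From P₀ = D₁/(r − g), the implied growth is g = r − D₁/P₀.
g = 0.088 − 0.34/7.54 = 0.088 − 0.04509 = 0.04291

4.29%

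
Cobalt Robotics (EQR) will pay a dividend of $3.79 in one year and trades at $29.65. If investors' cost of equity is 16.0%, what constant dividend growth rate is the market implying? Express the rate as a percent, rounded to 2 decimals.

From P₀ = D₁/(r − g), the implied growth is g = r − D₁/P₀.
g = 0.16 − 3.79/29.65 = 0.16 − 0.12782 = 0.03218

3.22%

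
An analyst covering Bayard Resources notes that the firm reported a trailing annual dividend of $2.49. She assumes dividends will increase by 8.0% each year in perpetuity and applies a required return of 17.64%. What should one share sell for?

$27.90

Gordon growth model: P₀ = D₁/(r − g). D₁ = 2.49 × (1 + 0.08) = 2.6892.
P₀ = 2.6892 / (0.1764 − 0.08) = 2.6892 / 0.0964 = 27.8963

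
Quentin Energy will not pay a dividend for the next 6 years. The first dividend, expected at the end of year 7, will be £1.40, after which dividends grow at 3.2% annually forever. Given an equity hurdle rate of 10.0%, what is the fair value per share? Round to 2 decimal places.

Deferred-dividend DDM. At t=6 the remaining stream is a growing perpetuity with first payment D_7 = 1.40.
V_6 = D_7/(r−g) = 1.40/(0.1−0.032) = 20.5882
P₀ = V_6/(1+r)^6 = 20.5882/(1+0.1)^6 = 11.6215

£11.62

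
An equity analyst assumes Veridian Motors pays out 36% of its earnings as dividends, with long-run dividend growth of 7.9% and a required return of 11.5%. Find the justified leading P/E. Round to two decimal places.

Justified leading P/E = b/(r−g) = 0.36/(0.115−0.079) = 10.0000

10.00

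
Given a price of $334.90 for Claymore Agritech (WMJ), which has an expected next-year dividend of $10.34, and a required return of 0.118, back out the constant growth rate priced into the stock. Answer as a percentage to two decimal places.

From P₀ = D₁/(r − g), the implied growth is g = r − D₁/P₀.
g = 0.118 − 10.34/334.90 = 0.118 − 0.03087 = 0.08713

8.71%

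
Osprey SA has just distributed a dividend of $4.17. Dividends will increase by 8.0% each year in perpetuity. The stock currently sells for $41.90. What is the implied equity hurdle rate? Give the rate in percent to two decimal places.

Rearranging the constant-growth DDM: r = D₁/P₀ + g.
D₁ = 4.17 × (1 + 0.08) = 4.5036.
r = 4.5036 / 41.90 + 0.08 = 0.10748 + 0.08 = 0.18748

18.75%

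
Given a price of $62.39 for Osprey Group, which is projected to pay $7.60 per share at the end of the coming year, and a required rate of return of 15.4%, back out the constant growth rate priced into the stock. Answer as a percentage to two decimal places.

From P₀ = D₁/(r − g), the implied growth is g = r − D₁/P₀.
g = 0.154 − 7.60/62.39 = 0.154 − 0.12181 = 0.03219

3.22%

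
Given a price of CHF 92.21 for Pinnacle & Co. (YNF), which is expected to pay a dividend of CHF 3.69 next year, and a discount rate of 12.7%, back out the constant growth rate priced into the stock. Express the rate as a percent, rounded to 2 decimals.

From P₀ = D₁/(r − g), the implied growth is g = r − D₁/P₀.
g = 0.127 − 3.69/92.21 = 0.127 − 0.04002 = 0.08698

8.70%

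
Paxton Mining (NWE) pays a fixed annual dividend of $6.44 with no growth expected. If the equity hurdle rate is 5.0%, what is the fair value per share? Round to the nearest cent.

$128.80

Zero-growth DDM (perpetuity): P₀ = D/r = 6.44 / 0.05 = 128.8000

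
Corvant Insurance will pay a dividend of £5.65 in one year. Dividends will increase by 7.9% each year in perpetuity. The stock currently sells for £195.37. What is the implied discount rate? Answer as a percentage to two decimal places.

Rearranging the constant-growth DDM: r = D₁/P₀ + g.
r = 5.6500 / 195.37 + 0.079 = 0.02892 + 0.079 = 0.10792

10.79%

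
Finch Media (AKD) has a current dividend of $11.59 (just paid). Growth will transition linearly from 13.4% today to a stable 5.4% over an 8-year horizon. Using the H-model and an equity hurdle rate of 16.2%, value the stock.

H-model: P₀ = D₀[(1+g_L) + H(g_S−g_L)]/(r−g_L), with H = 8/2 = 4.
P₀ = 11.59 × [(1+0.054) + 4×(0.134−0.054)] / (0.162−0.054)
   = 11.59 × 1.3740 / 0.108 = 147.4506

$147.45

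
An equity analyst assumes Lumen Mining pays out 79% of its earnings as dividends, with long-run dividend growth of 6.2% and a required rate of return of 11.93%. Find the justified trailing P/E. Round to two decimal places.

Justified trailing P/E = b(1+g)/(r−g) = 0.79×(1+0.062)/(0.1193−0.062) = 14.6419

14.64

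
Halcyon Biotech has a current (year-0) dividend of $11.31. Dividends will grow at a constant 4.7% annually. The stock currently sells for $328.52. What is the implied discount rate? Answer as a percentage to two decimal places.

8.30%

Rearranging the constant-growth DDM: r = D₁/P₀ + g.
D₁ = 11.31 × (1 + 0.047) = 11.8416.
r = 11.8416 / 328.52 + 0.047 = 0.03605 + 0.047 = 0.08305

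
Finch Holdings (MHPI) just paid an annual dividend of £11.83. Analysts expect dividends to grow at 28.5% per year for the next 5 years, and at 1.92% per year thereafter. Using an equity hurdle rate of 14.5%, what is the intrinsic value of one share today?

£255.35

Two-stage DDM. Project D₁…D_5 at 0.285, terminal growth 0.0192, discount at r = 0.145.
D_1 = 15.2015
D_2 = 19.5340
D_3 = 25.1012
D_4 = 32.2550
D_5 = 41.4477
Terminal value at t=5: TV = D_6/(r−g) = 42.2435/(0.145−0.0192) = 335.7988
P₀ = 15.2015/(1+0.145)^1 + 19.5340/(1+0.145)^2 + 25.1012/(1+0.145)^3 + 32.2550/(1+0.145)^4 + 41.4477/(1+0.145)^5 + 335.7988/(1+0.145)^5 = 255.3533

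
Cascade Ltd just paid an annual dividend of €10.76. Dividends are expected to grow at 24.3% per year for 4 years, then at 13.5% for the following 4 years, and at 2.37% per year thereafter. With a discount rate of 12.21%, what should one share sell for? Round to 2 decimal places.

Three-stage DDM. Project D₁…D_8; terminal Gordon value at t=8 with g = 0.0237; discount at r = 0.1221.
D_1 = 13.3747
D_2 = 16.6247
D_3 = 20.6645
D_4 = 25.6860
D_5 = 29.1536
D_6 = 33.0894
D_7 = 37.5564
D_8 = 42.6266
TV_8 = 43.6368/(0.1221−0.0237) = 443.4635
P₀ = Σ Dₜ/(1+r)ᵗ + TV_8/(1+r)^8 = 299.0870

€299.09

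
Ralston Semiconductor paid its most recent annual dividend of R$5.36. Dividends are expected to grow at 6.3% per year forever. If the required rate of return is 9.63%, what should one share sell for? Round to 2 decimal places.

R$171.10

Gordon growth model: P₀ = D₁/(r − g). D₁ = 5.36 × (1 + 0.063) = 5.6977.
P₀ = 5.6977 / (0.0963 − 0.063) = 5.6977 / 0.0333 = 171.1015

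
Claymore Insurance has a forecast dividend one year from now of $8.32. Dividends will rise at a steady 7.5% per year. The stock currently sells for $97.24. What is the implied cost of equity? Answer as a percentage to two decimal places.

16.06%

Rearranging the constant-growth DDM: r = D₁/P₀ + g.
r = 8.3200 / 97.24 + 0.075 = 0.08556 + 0.075 = 0.16056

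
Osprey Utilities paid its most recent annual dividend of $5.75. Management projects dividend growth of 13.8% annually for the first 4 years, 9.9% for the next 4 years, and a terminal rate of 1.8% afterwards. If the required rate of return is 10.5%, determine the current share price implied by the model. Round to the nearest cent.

$124.35

Three-stage DDM. Project D₁…D_8; terminal Gordon value at t=8 with g = 0.018; discount at r = 0.105.
D_1 = 6.5435
D_2 = 7.4465
D_3 = 8.4741
D_4 = 9.6435
D_5 = 10.5983
D_6 = 11.6475
D_7 = 12.8006
D_8 = 14.0678
TV_8 = 14.3211/(0.105−0.018) = 164.6100
P₀ = Σ Dₜ/(1+r)ᵗ + TV_8/(1+r)^8 = 124.3486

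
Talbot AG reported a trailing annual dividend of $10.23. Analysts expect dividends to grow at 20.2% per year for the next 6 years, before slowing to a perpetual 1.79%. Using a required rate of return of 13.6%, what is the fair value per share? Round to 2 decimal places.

Two-stage DDM. Project D₁…D_6 at 0.202, terminal growth 0.0179, discount at r = 0.136.
D_1 = 12.2965
D_2 = 14.7803
D_3 = 17.7660
D_4 = 21.3547
D_5 = 25.6684
D_6 = 30.8534
Terminal value at t=6: TV = D_7/(r−g) = 31.4056/(0.136−0.0179) = 265.9241
P₀ = 12.2965/(1+0.136)^1 + 14.7803/(1+0.136)^2 + 17.7660/(1+0.136)^3 + 21.3547/(1+0.136)^4 + 25.6684/(1+0.136)^5 + 30.8534/(1+0.136)^6 + 265.9241/(1+0.136)^6 = 198.8762

$198.88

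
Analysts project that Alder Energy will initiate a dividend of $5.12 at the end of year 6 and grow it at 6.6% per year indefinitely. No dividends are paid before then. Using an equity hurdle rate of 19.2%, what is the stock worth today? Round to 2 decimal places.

$16.89

Deferred-dividend DDM. At t=5 the remaining stream is a growing perpetuity with first payment D_6 = 5.12.
V_5 = D_6/(r−g) = 5.12/(0.192−0.066) = 40.6349
P₀ = V_5/(1+r)^5 = 40.6349/(1+0.192)^5 = 16.8857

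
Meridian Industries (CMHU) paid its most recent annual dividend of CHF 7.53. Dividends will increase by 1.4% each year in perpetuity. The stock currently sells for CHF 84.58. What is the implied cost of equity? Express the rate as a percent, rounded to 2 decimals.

10.43%

Rearranging the constant-growth DDM: r = D₁/P₀ + g.
D₁ = 7.53 × (1 + 0.014) = 7.6354.
r = 7.6354 / 84.58 + 0.014 = 0.09027 + 0.014 = 0.10427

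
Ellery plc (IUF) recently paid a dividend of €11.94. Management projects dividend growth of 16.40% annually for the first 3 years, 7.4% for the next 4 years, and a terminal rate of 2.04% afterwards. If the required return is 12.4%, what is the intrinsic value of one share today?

Three-stage DDM. Project D₁…D_7; terminal Gordon value at t=7 with g = 0.0204; discount at r = 0.124.
D_1 = 13.8982
D_2 = 16.1775
D_3 = 18.8306
D_4 = 20.2240
D_5 = 21.7206
D_6 = 23.3279
D_7 = 25.0542
TV_7 = 25.5653/(0.124−0.0204) = 246.7693
P₀ = Σ Dₜ/(1+r)ᵗ + TV_7/(1+r)^7 = 194.7055

€194.71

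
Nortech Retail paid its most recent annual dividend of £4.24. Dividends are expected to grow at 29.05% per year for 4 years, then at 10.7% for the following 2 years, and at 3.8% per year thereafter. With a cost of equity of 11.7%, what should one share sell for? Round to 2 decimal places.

Three-stage DDM. Project D₁…D_6; terminal Gordon value at t=6 with g = 0.038; discount at r = 0.117.
D_1 = 5.4717
D_2 = 7.0613
D_3 = 9.1125
D_4 = 11.7597
D_5 = 13.0180
D_6 = 14.4110
TV_6 = 14.9586/(0.117−0.038) = 189.3492
P₀ = Σ Dₜ/(1+r)ᵗ + TV_6/(1+r)^6 = 137.0432

£137.04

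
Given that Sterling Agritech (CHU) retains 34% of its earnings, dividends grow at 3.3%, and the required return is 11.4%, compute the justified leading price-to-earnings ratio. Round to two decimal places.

8.15

Payout ratio b = 1 − 0.34 = 0.66.
Justified leading P/E = b/(r−g) = 0.66/(0.114−0.033) = 8.1481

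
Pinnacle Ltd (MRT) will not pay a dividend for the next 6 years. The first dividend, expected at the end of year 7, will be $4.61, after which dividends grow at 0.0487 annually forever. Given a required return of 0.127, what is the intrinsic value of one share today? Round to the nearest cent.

Deferred-dividend DDM. At t=6 the remaining stream is a growing perpetuity with first payment D_7 = 4.61.
V_6 = D_7/(r−g) = 4.61/(0.127−0.0487) = 58.8761
P₀ = V_6/(1+r)^6 = 58.8761/(1+0.127)^6 = 28.7340

$28.73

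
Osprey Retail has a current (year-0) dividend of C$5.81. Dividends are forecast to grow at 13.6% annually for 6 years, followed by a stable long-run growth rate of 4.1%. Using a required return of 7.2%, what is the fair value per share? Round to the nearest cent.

Two-stage DDM. Project D₁…D_6 at 0.136, terminal growth 0.041, discount at r = 0.072.
D_1 = 6.6002
D_2 = 7.4978
D_3 = 8.5175
D_4 = 9.6759
D_5 = 10.9918
D_6 = 12.4867
Terminal value at t=6: TV = D_7/(r−g) = 12.9986/(0.072−0.041) = 419.3099
P₀ = 6.6002/(1+0.072)^1 + 7.4978/(1+0.072)^2 + 8.5175/(1+0.072)^3 + 9.6759/(1+0.072)^4 + 10.9918/(1+0.072)^5 + 12.4867/(1+0.072)^6 + 419.3099/(1+0.072)^6 = 319.2046

C$319.20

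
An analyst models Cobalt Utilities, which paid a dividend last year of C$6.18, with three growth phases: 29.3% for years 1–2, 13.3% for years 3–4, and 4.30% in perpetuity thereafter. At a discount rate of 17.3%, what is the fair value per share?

Three-stage DDM. Project D₁…D_4; terminal Gordon value at t=4 with g = 0.043; discount at r = 0.173.
D_1 = 7.9907
D_2 = 10.3320
D_3 = 11.7062
D_4 = 13.2631
TV_4 = 13.8334/(0.173−0.043) = 106.4109
P₀ = Σ Dₜ/(1+r)ᵗ + TV_4/(1+r)^4 = 84.7876

C$84.79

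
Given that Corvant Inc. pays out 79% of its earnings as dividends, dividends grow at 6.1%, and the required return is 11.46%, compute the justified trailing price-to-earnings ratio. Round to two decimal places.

15.64

Justified trailing P/E = b(1+g)/(r−g) = 0.79×(1+0.061)/(0.1146−0.061) = 15.6379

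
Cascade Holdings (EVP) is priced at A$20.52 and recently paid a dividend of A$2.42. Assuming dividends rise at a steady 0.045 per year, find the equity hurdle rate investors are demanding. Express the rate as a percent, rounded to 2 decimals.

Rearranging the constant-growth DDM: r = D₁/P₀ + g.
D₁ = 2.42 × (1 + 0.045) = 2.5289.
r = 2.5289 / 20.52 + 0.045 = 0.12324 + 0.045 = 0.16824

16.82%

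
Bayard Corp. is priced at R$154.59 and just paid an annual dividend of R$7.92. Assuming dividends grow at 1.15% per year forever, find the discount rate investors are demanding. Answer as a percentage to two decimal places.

Rearranging the constant-growth DDM: r = D₁/P₀ + g.
D₁ = 7.92 × (1 + 0.0115) = 8.0111.
r = 8.0111 / 154.59 + 0.0115 = 0.05182 + 0.0115 = 0.06332

6.33%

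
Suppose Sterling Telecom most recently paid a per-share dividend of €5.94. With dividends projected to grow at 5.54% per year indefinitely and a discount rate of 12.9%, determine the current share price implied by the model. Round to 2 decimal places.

Gordon growth model: P₀ = D₁/(r − g). D₁ = 5.94 × (1 + 0.0554) = 6.2691.
P₀ = 6.2691 / (0.129 − 0.0554) = 6.2691 / 0.0736 = 85.1777

€85.18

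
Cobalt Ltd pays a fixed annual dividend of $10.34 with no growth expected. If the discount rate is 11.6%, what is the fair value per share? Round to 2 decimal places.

Zero-growth DDM (perpetuity): P₀ = D/r = 10.34 / 0.116 = 89.1379

$89.14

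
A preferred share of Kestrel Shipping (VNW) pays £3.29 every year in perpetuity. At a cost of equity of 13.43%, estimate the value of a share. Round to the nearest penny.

£24.50

Zero-growth DDM (perpetuity): P₀ = D/r = 3.29 / 0.1343 = 24.4974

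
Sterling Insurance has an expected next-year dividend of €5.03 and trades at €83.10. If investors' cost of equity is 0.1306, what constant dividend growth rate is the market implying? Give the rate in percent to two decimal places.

7.01%

From P₀ = D₁/(r − g), the implied growth is g = r − D₁/P₀.
g = 0.1306 − 5.03/83.10 = 0.1306 − 0.06053 = 0.07007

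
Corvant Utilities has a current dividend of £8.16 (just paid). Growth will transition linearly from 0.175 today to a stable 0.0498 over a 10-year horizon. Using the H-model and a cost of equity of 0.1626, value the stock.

H-model: P₀ = D₀[(1+g_L) + H(g_S−g_L)]/(r−g_L), with H = 10/2 = 5.
P₀ = 8.16 × [(1+0.0498) + 5×(0.175−0.0498)] / (0.1626−0.0498)
   = 8.16 × 1.6758 / 0.1128 = 121.2281

£121.23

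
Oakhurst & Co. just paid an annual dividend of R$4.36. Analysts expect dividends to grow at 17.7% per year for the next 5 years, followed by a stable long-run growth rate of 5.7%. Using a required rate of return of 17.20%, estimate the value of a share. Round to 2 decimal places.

R$63.02

Two-stage DDM. Project D₁…D_5 at 0.177, terminal growth 0.057, discount at r = 0.172.
D_1 = 5.1317
D_2 = 6.0400
D_3 = 7.1091
D_4 = 8.3674
D_5 = 9.8485
Terminal value at t=5: TV = D_6/(r−g) = 10.4098/(0.172−0.057) = 90.5203
P₀ = 5.1317/(1+0.172)^1 + 6.0400/(1+0.172)^2 + 7.1091/(1+0.172)^3 + 8.3674/(1+0.172)^4 + 9.8485/(1+0.172)^5 + 90.5203/(1+0.172)^5 = 63.0168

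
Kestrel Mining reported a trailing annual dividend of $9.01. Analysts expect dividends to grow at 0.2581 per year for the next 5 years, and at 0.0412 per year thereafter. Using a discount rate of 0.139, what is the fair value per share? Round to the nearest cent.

Two-stage DDM. Project D₁…D_5 at 0.2581, terminal growth 0.0412, discount at r = 0.139.
D_1 = 11.3355
D_2 = 14.2612
D_3 = 17.9420
D_4 = 22.5728
D_5 = 28.3988
Terminal value at t=5: TV = D_6/(r−g) = 29.5689/(0.139−0.0412) = 302.3402
P₀ = 11.3355/(1+0.139)^1 + 14.2612/(1+0.139)^2 + 17.9420/(1+0.139)^3 + 22.5728/(1+0.139)^4 + 28.3988/(1+0.139)^5 + 302.3402/(1+0.139)^5 = 219.0300

$219.03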